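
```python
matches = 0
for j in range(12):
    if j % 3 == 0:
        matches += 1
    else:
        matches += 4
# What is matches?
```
Trace:
  matches=0
  matches=1, j=0
  matches=5, j=1
  matches=9, j=2
  matches=10, j=3
  matches=14, j=4
  matches=18, j=5
  matches=19, j=6
  matches=23, j=7
  matches=27, j=8
  matches=28, j=9
  matches=32, j=10
  matches=36, j=11

Final answer: 36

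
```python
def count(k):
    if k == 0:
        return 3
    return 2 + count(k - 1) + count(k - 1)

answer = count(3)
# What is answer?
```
Call trace (a repeated sub-call is expanded the first time; later identical calls just restate its return value):
count(k=3)
  count(k=2)
    count(k=1)
      count(k=0)
      -> return 3
      count(k=0)
      -> return 3
    -> return 8
    count(k=1) -> return 8  (same call as traced above)
  -> return 18
  count(k=2) -> return 18  (same call as traced above)
-> return 38

Final answer: 38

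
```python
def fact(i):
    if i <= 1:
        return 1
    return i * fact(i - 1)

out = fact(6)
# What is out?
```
Call trace:
fact(i=6)
  fact(i=5)
    fact(i=4)
      fact(i=3)
        fact(i=2)
          fact(i=1)
          -> return 1
        -> return 2
      -> return 6
    -> return 24
  -> return 120
-> return 720

Final answer: 720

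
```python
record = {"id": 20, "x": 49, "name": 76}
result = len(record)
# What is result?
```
Trace:
  record={'id': 20, 'x': 49, 'name': 76}
  record={'id': 20, 'x': 49, 'name': 76}, result=3

Final answer: 3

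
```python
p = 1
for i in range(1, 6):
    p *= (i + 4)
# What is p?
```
Trace:
  p=1
  p=5, i=1
  p=30, i=2
  p=210, i=3
  p=1680, i=4
  p=15120, i=5

Final answer: 15120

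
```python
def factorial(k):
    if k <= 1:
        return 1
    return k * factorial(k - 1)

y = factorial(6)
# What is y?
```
Call trace:
factorial(k=6)
  factorial(k=5)
    factorial(k=4)
      factorial(k=3)
        factorial(k=2)
          factorial(k=1)
          -> return 1
        -> return 2
      -> return 6
    -> return 24
  -> return 120
-> return 720

Final answer: 720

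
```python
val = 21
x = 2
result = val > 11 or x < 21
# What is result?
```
Trace:
  val=21
  val=21, x=2
  val=21, x=2, result=True

Final answer: True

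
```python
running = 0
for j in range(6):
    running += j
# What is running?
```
Trace:
  running=0
  running=0, j=0
  running=1, j=1
  running=3, j=2
  running=6, j=3
  running=10, j=4
  running=15, j=5

Final answer: 15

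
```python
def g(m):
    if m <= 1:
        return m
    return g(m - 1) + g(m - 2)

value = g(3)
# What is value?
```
Call trace:
g(m=3)
  g(m=2)
    g(m=1)
    -> return 1
    g(m=0)
    -> return 0
  -> return 1
  g(m=1)
  -> return 1
-> return 2

Final answer: 2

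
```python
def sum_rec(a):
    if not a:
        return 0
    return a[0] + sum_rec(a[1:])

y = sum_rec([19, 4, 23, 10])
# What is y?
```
Call trace:
sum_rec(a=[19, 4, 23, 10])
  sum_rec(a=[4, 23, 10])
    sum_rec(a=[23, 10])
      sum_rec(a=[10])
        sum_rec(a=[])
        -> return 0
      -> return 10
    -> return 33
  -> return 37
-> return 56

Final answer: 56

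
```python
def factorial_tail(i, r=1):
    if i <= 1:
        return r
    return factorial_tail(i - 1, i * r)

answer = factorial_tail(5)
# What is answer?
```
Call trace:
factorial_tail(i=5, r=1)
  factorial_tail(i=4, r=5)
    factorial_tail(i=3, r=20)
      factorial_tail(i=2, r=60)
        factorial_tail(i=1, r=120)
        -> return 120
      -> return 120
    -> return 120
  -> return 120
-> return 120

Final answer: 120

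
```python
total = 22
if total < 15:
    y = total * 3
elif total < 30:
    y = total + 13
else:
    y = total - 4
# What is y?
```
Trace:
  total=22
  total=22, y=35

Final answer: 35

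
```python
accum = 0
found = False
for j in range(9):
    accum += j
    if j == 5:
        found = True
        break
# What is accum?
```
Trace:
  accum=0
  accum=0, found=False
  accum=0, found=False, j=0
  accum=1, found=False, j=1
  accum=3, found=False, j=2
  accum=6, found=False, j=3
  accum=10, found=False, j=4
  accum=15, found=True, j=5

Final answer: 15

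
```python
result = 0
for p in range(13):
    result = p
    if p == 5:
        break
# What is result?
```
Trace:
  result=0
  result=0, p=0
  result=1, p=1
  result=2, p=2
  result=3, p=3
  result=4, p=4
  result=5, p=5

Final answer: 5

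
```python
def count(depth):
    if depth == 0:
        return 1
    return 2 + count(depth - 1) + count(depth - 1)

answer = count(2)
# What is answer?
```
Call trace (a repeated sub-call is expanded the first time; later identical calls just restate its return value):
count(depth=2)
  count(depth=1)
    count(depth=0)
    -> return 1
    count(depth=0)
    -> return 1
  -> return 4
  count(depth=1) -> return 4  (same call as traced above)
-> return 10

Final answer: 10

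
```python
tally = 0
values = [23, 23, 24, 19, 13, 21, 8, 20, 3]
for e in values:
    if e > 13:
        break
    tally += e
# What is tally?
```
Trace:
  tally=0
  tally=0, e=23

Final answer: 0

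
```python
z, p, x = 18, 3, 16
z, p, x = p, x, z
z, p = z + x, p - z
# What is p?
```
Trace:
  z=18, p=3, x=16
  z=3, p=16, x=18
  z=21, p=13, x=18

Final answer: 13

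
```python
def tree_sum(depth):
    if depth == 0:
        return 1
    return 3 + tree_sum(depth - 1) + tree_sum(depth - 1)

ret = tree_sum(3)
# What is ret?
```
Call trace (a repeated sub-call is expanded the first time; later identical calls just restate its return value):
tree_sum(depth=3)
  tree_sum(depth=2)
    tree_sum(depth=1)
      tree_sum(depth=0)
      -> return 1
      tree_sum(depth=0)
      -> return 1
    -> return 5
    tree_sum(depth=1) -> return 5  (same call as traced above)
  -> return 13
  tree_sum(depth=2) -> return 13  (same call as traced above)
-> return 29

Final answer: 29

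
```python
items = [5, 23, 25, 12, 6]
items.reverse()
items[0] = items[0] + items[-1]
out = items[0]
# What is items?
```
Trace:
  items=[5, 23, 25, 12, 6]
  items=[6, 12, 25, 23, 5]
  items=[11, 12, 25, 23, 5]
  items=[11, 12, 25, 23, 5], out=11

Final answer: [11, 12, 25, 23, 5]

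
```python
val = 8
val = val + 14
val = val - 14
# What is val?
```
Trace:
  val=8
  val=22
  val=8

Final answer: 8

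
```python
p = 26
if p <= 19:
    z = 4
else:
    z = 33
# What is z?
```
Trace:
  p=26
  p=26, z=33

Final answer: 33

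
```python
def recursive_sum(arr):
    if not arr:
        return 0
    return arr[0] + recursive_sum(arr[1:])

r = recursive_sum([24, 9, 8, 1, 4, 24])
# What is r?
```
Call trace:
recursive_sum(arr=[24, 9, 8, 1, 4, 24])
  recursive_sum(arr=[9, 8, 1, 4, 24])
    recursive_sum(arr=[8, 1, 4, 24])
      recursive_sum(arr=[1, 4, 24])
        recursive_sum(arr=[4, 24])
          recursive_sum(arr=[24])
            recursive_sum(arr=[])
            -> return 0
          -> return 24
        -> return 28
      -> return 29
    -> return 37
  -> return 46
-> return 70

Final answer: 70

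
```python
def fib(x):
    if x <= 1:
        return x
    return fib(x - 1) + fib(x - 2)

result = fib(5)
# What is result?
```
Call trace (a repeated sub-call is expanded the first time; later identical calls just restate its return value):
fib(x=5)
  fib(x=4)
    fib(x=3)
      fib(x=2)
        fib(x=1)
        -> return 1
        fib(x=0)
        -> return 0
      -> return 1
      fib(x=1)
      -> return 1
    -> return 2
    fib(x=2) -> return 1  (same call as traced above)
  -> return 3
  fib(x=3) -> return 2  (same call as traced above)
-> return 5

Final answer: 5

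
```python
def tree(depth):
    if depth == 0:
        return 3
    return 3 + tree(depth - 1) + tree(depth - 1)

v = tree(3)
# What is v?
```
Call trace (a repeated sub-call is expanded the first time; later identical calls just restate its return value):
tree(depth=3)
  tree(depth=2)
    tree(depth=1)
      tree(depth=0)
      -> return 3
      tree(depth=0)
      -> return 3
    -> return 9
    tree(depth=1) -> return 9  (same call as traced above)
  -> return 21
  tree(depth=2) -> return 21  (same call as traced above)
-> return 45

Final answer: 45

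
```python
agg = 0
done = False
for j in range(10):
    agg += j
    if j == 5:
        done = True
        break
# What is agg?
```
Trace:
  agg=0
  agg=0, done=False
  agg=0, done=False, j=0
  agg=1, done=False, j=1
  agg=3, done=False, j=2
  agg=6, done=False, j=3
  agg=10, done=False, j=4
  agg=15, done=True, j=5

Final answer: 15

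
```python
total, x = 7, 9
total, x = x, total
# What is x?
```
Trace:
  total=7, x=9
  total=9, x=7

Final answer: 7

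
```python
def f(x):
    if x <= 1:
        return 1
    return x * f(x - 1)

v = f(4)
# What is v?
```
Call trace:
f(x=4)
  f(x=3)
    f(x=2)
      f(x=1)
      -> return 1
    -> return 2
  -> return 6
-> return 24

Final answer: 24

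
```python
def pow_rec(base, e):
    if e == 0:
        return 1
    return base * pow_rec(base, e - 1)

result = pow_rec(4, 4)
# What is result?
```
Call trace:
pow_rec(base=4, e=4)
  pow_rec(base=4, e=3)
    pow_rec(base=4, e=2)
      pow_rec(base=4, e=1)
        pow_rec(base=4, e=0)
        -> return 1
      -> return 4
    -> return 16
  -> return 64
-> return 256

Final answer: 256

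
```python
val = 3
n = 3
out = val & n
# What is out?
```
Trace:
  val=3
  val=3, n=3
  val=3, n=3, out=3

Final answer: 3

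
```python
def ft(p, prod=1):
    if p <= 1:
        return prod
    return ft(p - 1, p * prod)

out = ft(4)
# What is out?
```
Call trace:
ft(p=4, prod=1)
  ft(p=3, prod=4)
    ft(p=2, prod=12)
      ft(p=1, prod=24)
      -> return 24
    -> return 24
  -> return 24
-> return 24

Final answer: 24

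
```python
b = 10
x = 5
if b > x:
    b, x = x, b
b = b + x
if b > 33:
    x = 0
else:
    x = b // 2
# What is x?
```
Trace:
  b=10
  b=10, x=5
  b=5, x=10
  b=15, x=10
  b=15, x=7

Final answer: 7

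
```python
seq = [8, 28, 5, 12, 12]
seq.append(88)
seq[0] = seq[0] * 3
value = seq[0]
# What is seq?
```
Trace:
  seq=[8, 28, 5, 12, 12]
  seq=[8, 28, 5, 12, 12, 88]
  seq=[24, 28, 5, 12, 12, 88]
  seq=[24, 28, 5, 12, 12, 88], value=24

Final answer: [24, 28, 5, 12, 12, 88]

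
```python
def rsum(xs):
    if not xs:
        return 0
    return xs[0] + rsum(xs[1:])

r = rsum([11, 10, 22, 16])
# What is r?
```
Call trace:
rsum(xs=[11, 10, 22, 16])
  rsum(xs=[10, 22, 16])
    rsum(xs=[22, 16])
      rsum(xs=[16])
        rsum(xs=[])
        -> return 0
      -> return 16
    -> return 38
  -> return 48
-> return 59

Final answer: 59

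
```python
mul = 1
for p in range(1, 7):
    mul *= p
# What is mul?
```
Trace:
  mul=1
  mul=1, p=1
  mul=2, p=2
  mul=6, p=3
  mul=24, p=4
  mul=120, p=5
  mul=720, p=6

Final answer: 720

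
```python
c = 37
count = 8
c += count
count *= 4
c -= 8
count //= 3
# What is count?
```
Trace:
  c=37
  c=37, count=8
  c=45, count=8
  c=45, count=32
  c=37, count=32
  c=37, count=10

Final answer: 10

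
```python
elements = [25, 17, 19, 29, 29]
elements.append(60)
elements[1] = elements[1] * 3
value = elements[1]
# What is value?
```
Trace:
  elements=[25, 17, 19, 29, 29]
  elements=[25, 17, 19, 29, 29, 60]
  elements=[25, 51, 19, 29, 29, 60]
  elements=[25, 51, 19, 29, 29, 60], value=51

Final answer: 51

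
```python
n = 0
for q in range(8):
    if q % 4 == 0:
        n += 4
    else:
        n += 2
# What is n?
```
Trace:
  n=0
  n=4, q=0
  n=6, q=1
  n=8, q=2
  n=10, q=3
  n=14, q=4
  n=16, q=5
  n=18, q=6
  n=20, q=7

Final answer: 20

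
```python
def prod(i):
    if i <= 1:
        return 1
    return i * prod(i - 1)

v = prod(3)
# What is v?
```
Call trace:
prod(i=3)
  prod(i=2)
    prod(i=1)
    -> return 1
  -> return 2
-> return 6

Final answer: 6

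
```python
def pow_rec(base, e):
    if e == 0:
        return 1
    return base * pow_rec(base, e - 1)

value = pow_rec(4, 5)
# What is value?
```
Call trace:
pow_rec(base=4, e=5)
  pow_rec(base=4, e=4)
    pow_rec(base=4, e=3)
      pow_rec(base=4, e=2)
        pow_rec(base=4, e=1)
          pow_rec(base=4, e=0)
          -> return 1
        -> return 4
      -> return 16
    -> return 64
  -> return 256
-> return 1024

Final answer: 1024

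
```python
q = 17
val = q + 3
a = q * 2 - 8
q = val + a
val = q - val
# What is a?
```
Trace:
  q=17
  q=17, val=20
  q=17, val=20, a=26
  q=46, val=20, a=26
  q=46, val=26, a=26

Final answer: 26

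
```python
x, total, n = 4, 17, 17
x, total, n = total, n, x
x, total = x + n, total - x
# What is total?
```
Trace:
  x=4, total=17, n=17
  x=17, total=17, n=4
  x=21, total=0, n=4

Final answer: 0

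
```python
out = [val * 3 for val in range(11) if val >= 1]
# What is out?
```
Trace:
  val=0
  val=1
  val=2
  val=3
  val=4
  val=5
  val=6
  val=7
  val=8
  val=9
  val=10
  out=[3, 6, 9, 12, 15, 18, 21, 24, 27, 30]

Final answer: [3, 6, 9, 12, 15, 18, 21, 24, 27, 30]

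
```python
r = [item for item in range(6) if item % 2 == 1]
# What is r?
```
Trace:
  item=0
  item=1
  item=2
  item=3
  item=4
  item=5
  r=[1, 3, 5]

Final answer: [1, 3, 5]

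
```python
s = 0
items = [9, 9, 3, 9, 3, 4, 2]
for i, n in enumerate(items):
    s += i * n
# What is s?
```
Trace:
  s=0
  s=0, i=0, n=9
  s=9, i=1, n=9
  s=15, i=2, n=3
  s=42, i=3, n=9
  s=54, i=4, n=3
  s=74, i=5, n=4
  s=86, i=6, n=2

Final answer: 86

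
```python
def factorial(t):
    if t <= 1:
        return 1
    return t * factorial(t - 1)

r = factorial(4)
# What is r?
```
Call trace:
factorial(t=4)
  factorial(t=3)
    factorial(t=2)
      factorial(t=1)
      -> return 1
    -> return 2
  -> return 6
-> return 24

Final answer: 24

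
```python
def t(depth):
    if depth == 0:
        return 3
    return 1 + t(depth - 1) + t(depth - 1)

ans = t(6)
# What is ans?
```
Call trace (a repeated sub-call is expanded the first time; later identical calls just restate its return value):
t(depth=6)
  t(depth=5)
    t(depth=4)
      t(depth=3)
        t(depth=2)
          t(depth=1)
            t(depth=0)
            -> return 3
            t(depth=0)
            -> return 3
          -> return 7
          t(depth=1) -> return 7  (same call as traced above)
        -> return 15
        t(depth=2) -> return 15  (same call as traced above)
      -> return 31
      t(depth=3) -> return 31  (same call as traced above)
    -> return 63
    t(depth=4) -> return 63  (same call as traced above)
  -> return 127
  t(depth=5) -> return 127  (same call as traced above)
-> return 255

Final answer: 255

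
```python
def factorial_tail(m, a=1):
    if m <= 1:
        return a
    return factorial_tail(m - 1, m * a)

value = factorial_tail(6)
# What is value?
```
Call trace:
factorial_tail(m=6, a=1)
  factorial_tail(m=5, a=6)
    factorial_tail(m=4, a=30)
      factorial_tail(m=3, a=120)
        factorial_tail(m=2, a=360)
          factorial_tail(m=1, a=720)
          -> return 720
        -> return 720
      -> return 720
    -> return 720
  -> return 720
-> return 720

Final answer: 720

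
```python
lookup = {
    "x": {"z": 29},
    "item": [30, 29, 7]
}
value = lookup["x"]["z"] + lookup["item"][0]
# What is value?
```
Trace:
  lookup={'x': {'z': 29}, 'item': [30, 29, 7]}
  lookup={'x': {'z': 29}, 'item': [30, 29, 7]}, value=59

Final answer: 59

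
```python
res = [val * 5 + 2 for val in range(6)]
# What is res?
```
Trace:
  val=0
  val=1
  val=2
  val=3
  val=4
  val=5
  res=[2, 7, 12, 17, 22, 27]

Final answer: [2, 7, 12, 17, 22, 27]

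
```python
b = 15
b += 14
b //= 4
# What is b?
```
Trace:
  b=15
  b=29
  b=7

Final answer: 7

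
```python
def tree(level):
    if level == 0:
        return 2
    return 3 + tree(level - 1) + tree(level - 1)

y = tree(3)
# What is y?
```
Call trace (a repeated sub-call is expanded the first time; later identical calls just restate its return value):
tree(level=3)
  tree(level=2)
    tree(level=1)
      tree(level=0)
      -> return 2
      tree(level=0)
      -> return 2
    -> return 7
    tree(level=1) -> return 7  (same call as traced above)
  -> return 17
  tree(level=2) -> return 17  (same call as traced above)
-> return 37

Final answer: 37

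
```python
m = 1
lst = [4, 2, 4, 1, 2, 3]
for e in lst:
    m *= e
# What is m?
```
Trace:
  m=1
  m=4, e=4
  m=8, e=2
  m=32, e=4
  m=32, e=1
  m=64, e=2
  m=192, e=3

Final answer: 192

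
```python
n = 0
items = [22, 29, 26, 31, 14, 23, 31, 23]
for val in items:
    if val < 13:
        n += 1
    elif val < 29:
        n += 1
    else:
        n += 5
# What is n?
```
Trace:
  n=0
  n=1, val=22
  n=6, val=29
  n=7, val=26
  n=12, val=31
  n=13, val=14
  n=14, val=23
  n=19, val=31
  n=20, val=23

Final answer: 20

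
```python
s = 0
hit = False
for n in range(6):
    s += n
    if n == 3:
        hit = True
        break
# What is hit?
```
Trace:
  s=0
  s=0, hit=False
  s=0, hit=False, n=0
  s=1, hit=False, n=1
  s=3, hit=False, n=2
  s=6, hit=True, n=3

Final answer: True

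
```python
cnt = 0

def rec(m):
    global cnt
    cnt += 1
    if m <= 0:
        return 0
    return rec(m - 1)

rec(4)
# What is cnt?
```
Call trace:
rec(m=4)
  rec(m=3)
    rec(m=2)
      rec(m=1)
        rec(m=0)
        -> return 0
      -> return 0
    -> return 0
  -> return 0
-> return 0

cnt is incremented once per call. rec is entered once for each m = 4, 3, 2, 1, 0 (the m <= 0 call returns without recursing), i.e. 4 + 1 calls.
cnt = 5

Final answer: 5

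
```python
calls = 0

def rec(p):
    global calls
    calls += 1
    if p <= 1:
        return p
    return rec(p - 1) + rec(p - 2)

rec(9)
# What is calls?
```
Call trace (a repeated sub-call is expanded the first time; later identical calls just restate its return value):
rec(p=9)
  rec(p=8)
    rec(p=7)
      rec(p=6)
        rec(p=5)
          rec(p=4)
            rec(p=3)
              rec(p=2)
                rec(p=1)
                -> return 1
                rec(p=0)
                -> return 0
              -> return 1
              rec(p=1)
              -> return 1
            -> return 2
            rec(p=2) -> return 1  (same call as traced above)
          -> return 3
          rec(p=3) -> return 2  (same call as traced above)
        -> return 5
        rec(p=4) -> return 3  (same call as traced above)
      -> return 8
      rec(p=5) -> return 5  (same call as traced above)
    -> return 13
    rec(p=6) -> return 8  (same call as traced above)
  -> return 21
  rec(p=7) -> return 13  (same call as traced above)
-> return 34

calls is incremented once per call, so count the calls in each subtree. Let C(p) = number of calls made by rec(p).
C(0) = C(1) = 1 (base case, no recursion); C(p) = 1 + C(p - 1) + C(p - 2) otherwise.
C(2) = 1 + C(1) + C(0) = 1 + 1 + 1 = 3
C(3) = 1 + C(2) + C(1) = 1 + 3 + 1 = 5
C(4) = 1 + C(3) + C(2) = 1 + 5 + 3 = 9
C(5) = 1 + C(4) + C(3) = 1 + 9 + 5 = 15
C(6) = 1 + C(5) + C(4) = 1 + 15 + 9 = 25
C(7) = 1 + C(6) + C(5) = 1 + 25 + 15 = 41
C(8) = 1 + C(7) + C(6) = 1 + 41 + 25 = 67
C(9) = 1 + C(8) + C(7) = 1 + 67 + 41 = 109
calls = C(9) = 109

Final answer: 109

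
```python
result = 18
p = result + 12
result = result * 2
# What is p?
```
Trace:
  result=18
  result=18, p=30
  result=36, p=30

Final answer: 30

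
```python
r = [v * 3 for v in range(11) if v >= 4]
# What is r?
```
Trace:
  v=0
  v=1
  v=2
  v=3
  v=4
  v=5
  v=6
  v=7
  v=8
  v=9
  v=10
  r=[12, 15, 18, 21, 24, 27, 30]

Final answer: [12, 15, 18, 21, 24, 27, 30]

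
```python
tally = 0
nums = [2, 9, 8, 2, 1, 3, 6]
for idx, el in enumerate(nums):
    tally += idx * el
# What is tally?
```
Trace:
  tally=0
  tally=0, idx=0, el=2
  tally=9, idx=1, el=9
  tally=25, idx=2, el=8
  tally=31, idx=3, el=2
  tally=35, idx=4, el=1
  tally=50, idx=5, el=3
  tally=86, idx=6, el=6

Final answer: 86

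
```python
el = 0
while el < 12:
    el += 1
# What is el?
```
Trace:
  el=0
  el=1
  el=2
  el=3
  el=4
  el=5
  el=6
  el=7
  el=8
  el=9
  el=10
  el=11
  el=12

Final answer: 12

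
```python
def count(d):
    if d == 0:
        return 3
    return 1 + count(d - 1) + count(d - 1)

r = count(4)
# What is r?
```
Call trace (a repeated sub-call is expanded the first time; later identical calls just restate its return value):
count(d=4)
  count(d=3)
    count(d=2)
      count(d=1)
        count(d=0)
        -> return 3
        count(d=0)
        -> return 3
      -> return 7
      count(d=1) -> return 7  (same call as traced above)
    -> return 15
    count(d=2) -> return 15  (same call as traced above)
  -> return 31
  count(d=3) -> return 31  (same call as traced above)
-> return 63

Final answer: 63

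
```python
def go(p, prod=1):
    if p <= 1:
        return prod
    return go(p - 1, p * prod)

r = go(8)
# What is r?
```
Call trace:
go(p=8, prod=1)
  go(p=7, prod=8)
    go(p=6, prod=56)
      go(p=5, prod=336)
        go(p=4, prod=1680)
          go(p=3, prod=6720)
            go(p=2, prod=20160)
              go(p=1, prod=40320)
              -> return 40320
            -> return 40320
          -> return 40320
        -> return 40320
      -> return 40320
    -> return 40320
  -> return 40320
-> return 40320

Final answer: 40320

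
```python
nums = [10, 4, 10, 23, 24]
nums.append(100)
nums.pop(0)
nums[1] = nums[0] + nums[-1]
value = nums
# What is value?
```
Trace:
  nums=[10, 4, 10, 23, 24]
  nums=[10, 4, 10, 23, 24, 100]
  nums=[4, 10, 23, 24, 100]
  nums=[4, 104, 23, 24, 100]
  nums=[4, 104, 23, 24, 100], value=[4, 104, 23, 24, 100]

Final answer: [4, 104, 23, 24, 100]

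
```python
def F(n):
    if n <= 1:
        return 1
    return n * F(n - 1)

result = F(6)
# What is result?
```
Call trace:
F(n=6)
  F(n=5)
    F(n=4)
      F(n=3)
        F(n=2)
          F(n=1)
          -> return 1
        -> return 2
      -> return 6
    -> return 24
  -> return 120
-> return 720

Final answer: 720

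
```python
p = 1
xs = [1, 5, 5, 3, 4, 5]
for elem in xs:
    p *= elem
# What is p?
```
Trace:
  p=1
  p=1, elem=1
  p=5, elem=5
  p=25, elem=5
  p=75, elem=3
  p=300, elem=4
  p=1500, elem=5

Final answer: 1500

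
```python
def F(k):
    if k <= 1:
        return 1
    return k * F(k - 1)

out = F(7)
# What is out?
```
Call trace:
F(k=7)
  F(k=6)
    F(k=5)
      F(k=4)
        F(k=3)
          F(k=2)
            F(k=1)
            -> return 1
          -> return 2
        -> return 6
      -> return 24
    -> return 120
  -> return 720
-> return 5040

Final answer: 5040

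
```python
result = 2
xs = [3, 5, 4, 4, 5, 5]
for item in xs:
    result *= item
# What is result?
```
Trace:
  result=2
  result=6, item=3
  result=30, item=5
  result=120, item=4
  result=480, item=4
  result=2400, item=5
  result=12000, item=5

Final answer: 12000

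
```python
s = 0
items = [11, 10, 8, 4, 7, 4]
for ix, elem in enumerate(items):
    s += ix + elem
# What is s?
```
Trace:
  s=0
  s=11, ix=0, elem=11
  s=22, ix=1, elem=10
  s=32, ix=2, elem=8
  s=39, ix=3, elem=4
  s=50, ix=4, elem=7
  s=59, ix=5, elem=4

Final answer: 59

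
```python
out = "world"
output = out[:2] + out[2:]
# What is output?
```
Trace:
  out='world'
  out='world', output='world'

Final answer: 'world'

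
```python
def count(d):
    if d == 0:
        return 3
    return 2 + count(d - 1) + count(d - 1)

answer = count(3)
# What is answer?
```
Call trace (a repeated sub-call is expanded the first time; later identical calls just restate its return value):
count(d=3)
  count(d=2)
    count(d=1)
      count(d=0)
      -> return 3
      count(d=0)
      -> return 3
    -> return 8
    count(d=1) -> return 8  (same call as traced above)
  -> return 18
  count(d=2) -> return 18  (same call as traced above)
-> return 38

Final answer: 38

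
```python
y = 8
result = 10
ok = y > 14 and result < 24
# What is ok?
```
Trace:
  y=8
  y=8, result=10
  y=8, result=10, ok=False

Final answer: False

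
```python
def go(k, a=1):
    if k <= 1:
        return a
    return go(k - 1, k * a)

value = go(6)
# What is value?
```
Call trace:
go(k=6, a=1)
  go(k=5, a=6)
    go(k=4, a=30)
      go(k=3, a=120)
        go(k=2, a=360)
          go(k=1, a=720)
          -> return 720
        -> return 720
      -> return 720
    -> return 720
  -> return 720
-> return 720

Final answer: 720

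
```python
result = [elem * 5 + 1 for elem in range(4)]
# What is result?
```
Trace:
  elem=0
  elem=1
  elem=2
  elem=3
  result=[1, 6, 11, 16]

Final answer: [1, 6, 11, 16]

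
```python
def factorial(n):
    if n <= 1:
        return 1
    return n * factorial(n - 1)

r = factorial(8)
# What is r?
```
Call trace:
factorial(n=8)
  factorial(n=7)
    factorial(n=6)
      factorial(n=5)
        factorial(n=4)
          factorial(n=3)
            factorial(n=2)
              factorial(n=1)
              -> return 1
            -> return 2
          -> return 6
        -> return 24
      -> return 120
    -> return 720
  -> return 5040
-> return 40320

Final answer: 40320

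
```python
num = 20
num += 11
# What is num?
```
Trace:
  num=20
  num=31

Final answer: 31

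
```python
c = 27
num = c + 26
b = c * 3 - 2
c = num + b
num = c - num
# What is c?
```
Trace:
  c=27
  c=27, num=53
  c=27, num=53, b=79
  c=132, num=53, b=79
  c=132, num=79, b=79

Final answer: 132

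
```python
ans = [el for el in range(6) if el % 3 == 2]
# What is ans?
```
Trace:
  el=0
  el=1
  el=2
  el=3
  el=4
  el=5
  ans=[2, 5]

Final answer: [2, 5]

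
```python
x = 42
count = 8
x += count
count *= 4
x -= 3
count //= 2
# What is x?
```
Trace:
  x=42
  x=42, count=8
  x=50, count=8
  x=50, count=32
  x=47, count=32
  x=47, count=16

Final answer: 47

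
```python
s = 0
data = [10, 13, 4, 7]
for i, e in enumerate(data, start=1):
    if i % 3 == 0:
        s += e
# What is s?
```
Trace:
  s=0
  s=0, i=1, e=10
  s=0, i=2, e=13
  s=4, i=3, e=4
  s=4, i=4, e=7

Final answer: 4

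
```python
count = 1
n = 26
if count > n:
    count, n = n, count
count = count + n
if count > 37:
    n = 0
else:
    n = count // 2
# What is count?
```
Trace:
  count=1
  count=1, n=26
  count=1, n=26
  count=27, n=26
  count=27, n=13

Final answer: 27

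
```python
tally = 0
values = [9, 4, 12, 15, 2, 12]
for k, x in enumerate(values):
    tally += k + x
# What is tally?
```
Trace:
  tally=0
  tally=9, k=0, x=9
  tally=14, k=1, x=4
  tally=28, k=2, x=12
  tally=46, k=3, x=15
  tally=52, k=4, x=2
  tally=69, k=5, x=12

Final answer: 69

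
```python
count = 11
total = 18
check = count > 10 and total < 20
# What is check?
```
Trace:
  count=11
  count=11, total=18
  count=11, total=18, check=True

Final answer: True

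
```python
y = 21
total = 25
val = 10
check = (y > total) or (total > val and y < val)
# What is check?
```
Trace:
  y=21
  y=21, total=25
  y=21, total=25, val=10
  y=21, total=25, val=10, check=False

Final answer: False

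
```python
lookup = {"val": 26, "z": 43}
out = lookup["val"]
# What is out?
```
Trace:
  lookup={'val': 26, 'z': 43}
  lookup={'val': 26, 'z': 43}, out=26

Final answer: 26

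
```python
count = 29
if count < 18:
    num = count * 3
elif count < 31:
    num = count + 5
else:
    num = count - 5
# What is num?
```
Trace:
  count=29
  count=29, num=34

Final answer: 34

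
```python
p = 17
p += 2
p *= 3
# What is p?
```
Trace:
  p=17
  p=19
  p=57

Final answer: 57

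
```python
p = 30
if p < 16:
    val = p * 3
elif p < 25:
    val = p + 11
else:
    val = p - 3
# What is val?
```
Trace:
  p=30
  p=30, val=27

Final answer: 27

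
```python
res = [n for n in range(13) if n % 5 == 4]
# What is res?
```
Trace:
  n=0
  n=1
  n=2
  n=3
  n=4
  n=5
  n=6
  n=7
  n=8
  n=9
  n=10
  n=11
  n=12
  res=[4, 9]

Final answer: [4, 9]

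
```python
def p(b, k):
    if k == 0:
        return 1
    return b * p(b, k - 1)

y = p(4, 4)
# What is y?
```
Call trace:
p(b=4, k=4)
  p(b=4, k=3)
    p(b=4, k=2)
      p(b=4, k=1)
        p(b=4, k=0)
        -> return 1
      -> return 4
    -> return 16
  -> return 64
-> return 256

Final answer: 256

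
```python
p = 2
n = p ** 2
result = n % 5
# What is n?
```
Trace:
  p=2
  p=2, n=4
  p=2, n=4, result=4

Final answer: 4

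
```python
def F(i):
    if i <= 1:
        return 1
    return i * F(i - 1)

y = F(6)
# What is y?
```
Call trace:
F(i=6)
  F(i=5)
    F(i=4)
      F(i=3)
        F(i=2)
          F(i=1)
          -> return 1
        -> return 2
      -> return 6
    -> return 24
  -> return 120
-> return 720

Final answer: 720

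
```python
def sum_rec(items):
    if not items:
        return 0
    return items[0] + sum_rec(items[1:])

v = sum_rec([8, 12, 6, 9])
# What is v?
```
Call trace:
sum_rec(items=[8, 12, 6, 9])
  sum_rec(items=[12, 6, 9])
    sum_rec(items=[6, 9])
      sum_rec(items=[9])
        sum_rec(items=[])
        -> return 0
      -> return 9
    -> return 15
  -> return 27
-> return 35

Final answer: 35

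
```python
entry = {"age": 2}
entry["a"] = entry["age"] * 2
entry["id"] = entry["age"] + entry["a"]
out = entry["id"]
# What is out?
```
Trace:
  entry={'age': 2}
  entry={'age': 2, 'a': 4}
  entry={'age': 2, 'a': 4, 'id': 6}
  entry={'age': 2, 'a': 4, 'id': 6}, out=6

Final answer: 6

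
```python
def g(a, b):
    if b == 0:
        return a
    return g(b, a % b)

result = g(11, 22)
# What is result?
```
Call trace:
g(a=11, b=22)
  g(a=22, b=11)
    g(a=11, b=0)
    -> return 11
  -> return 11
-> return 11

Final answer: 11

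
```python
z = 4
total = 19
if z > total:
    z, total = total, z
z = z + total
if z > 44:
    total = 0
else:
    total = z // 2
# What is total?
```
Trace:
  z=4
  z=4, total=19
  z=4, total=19
  z=23, total=19
  z=23, total=11

Final answer: 11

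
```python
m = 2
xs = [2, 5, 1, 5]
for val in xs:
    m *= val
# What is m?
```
Trace:
  m=2
  m=4, val=2
  m=20, val=5
  m=20, val=1
  m=100, val=5

Final answer: 100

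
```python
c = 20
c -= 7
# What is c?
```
Trace:
  c=20
  c=13

Final answer: 13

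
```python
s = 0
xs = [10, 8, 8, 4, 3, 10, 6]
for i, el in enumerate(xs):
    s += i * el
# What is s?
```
Trace:
  s=0
  s=0, i=0, el=10
  s=8, i=1, el=8
  s=24, i=2, el=8
  s=36, i=3, el=4
  s=48, i=4, el=3
  s=98, i=5, el=10
  s=134, i=6, el=6

Final answer: 134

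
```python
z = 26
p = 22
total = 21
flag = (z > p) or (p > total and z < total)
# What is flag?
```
Trace:
  z=26
  z=26, p=22
  z=26, p=22, total=21
  z=26, p=22, total=21, flag=True

Final answer: True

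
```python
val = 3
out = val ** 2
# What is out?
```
Trace:
  val=3
  val=3, out=9

Final answer: 9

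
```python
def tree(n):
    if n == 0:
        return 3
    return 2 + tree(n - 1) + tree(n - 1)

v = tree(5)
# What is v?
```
Call trace (a repeated sub-call is expanded the first time; later identical calls just restate its return value):
tree(n=5)
  tree(n=4)
    tree(n=3)
      tree(n=2)
        tree(n=1)
          tree(n=0)
          -> return 3
          tree(n=0)
          -> return 3
        -> return 8
        tree(n=1) -> return 8  (same call as traced above)
      -> return 18
      tree(n=2) -> return 18  (same call as traced above)
    -> return 38
    tree(n=3) -> return 38  (same call as traced above)
  -> return 78
  tree(n=4) -> return 78  (same call as traced above)
-> return 158

Final answer: 158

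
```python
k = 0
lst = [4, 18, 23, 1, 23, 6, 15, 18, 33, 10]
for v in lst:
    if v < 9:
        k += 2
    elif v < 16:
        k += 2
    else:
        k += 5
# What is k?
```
Trace:
  k=0
  k=2, v=4
  k=7, v=18
  k=12, v=23
  k=14, v=1
  k=19, v=23
  k=21, v=6
  k=23, v=15
  k=28, v=18
  k=33, v=33
  k=35, v=10

Final answer: 35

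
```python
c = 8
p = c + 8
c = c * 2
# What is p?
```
Trace:
  c=8
  c=8, p=16
  c=16, p=16

Final answer: 16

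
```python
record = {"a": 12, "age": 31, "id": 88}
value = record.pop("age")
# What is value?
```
Trace:
  record={'a': 12, 'age': 31, 'id': 88}
  record={'a': 12, 'id': 88}, value=31

Final answer: 31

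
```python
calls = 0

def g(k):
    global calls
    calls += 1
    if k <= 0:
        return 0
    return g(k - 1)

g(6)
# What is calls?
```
Call trace:
g(k=6)
  g(k=5)
    g(k=4)
      g(k=3)
        g(k=2)
          g(k=1)
            g(k=0)
            -> return 0
          -> return 0
        -> return 0
      -> return 0
    -> return 0
  -> return 0
-> return 0

calls is incremented once per call. g is entered once for each k = 6, 5, 4, 3, 2, 1, 0 (the k <= 0 call returns without recursing), i.e. 6 + 1 calls.
calls = 7

Final answer: 7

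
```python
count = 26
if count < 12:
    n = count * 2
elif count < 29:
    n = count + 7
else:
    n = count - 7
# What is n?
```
Trace:
  count=26
  count=26, n=33

Final answer: 33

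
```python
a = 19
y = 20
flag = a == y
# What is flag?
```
Trace:
  a=19
  a=19, y=20
  a=19, y=20, flag=False

Final answer: False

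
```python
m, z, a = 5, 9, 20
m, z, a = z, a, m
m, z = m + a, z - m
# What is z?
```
Trace:
  m=5, z=9, a=20
  m=9, z=20, a=5
  m=14, z=11, a=5

Final answer: 11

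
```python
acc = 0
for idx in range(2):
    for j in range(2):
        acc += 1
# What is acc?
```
Trace:
  acc=0
  acc=1, idx=0, j=0
  acc=2, idx=0, j=1
  acc=3, idx=1, j=0
  acc=4, idx=1, j=1

Final answer: 4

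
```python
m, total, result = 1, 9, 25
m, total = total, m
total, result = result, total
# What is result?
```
Trace:
  m=1, total=9, result=25
  m=9, total=1, result=25
  m=9, total=25, result=1

Final answer: 1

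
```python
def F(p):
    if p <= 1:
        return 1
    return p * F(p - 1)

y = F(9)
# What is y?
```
Call trace:
F(p=9)
  F(p=8)
    F(p=7)
      F(p=6)
        F(p=5)
          F(p=4)
            F(p=3)
              F(p=2)
                F(p=1)
                -> return 1
              -> return 2
            -> return 6
          -> return 24
        -> return 120
      -> return 720
    -> return 5040
  -> return 40320
-> return 362880

Final answer: 362880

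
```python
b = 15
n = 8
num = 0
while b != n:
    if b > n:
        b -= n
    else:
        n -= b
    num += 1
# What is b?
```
Trace:
  b=15
  b=15, n=8
  b=15, n=8, num=0
  b=7, n=8, num=1
  b=7, n=1, num=2
  b=6, n=1, num=3
  b=5, n=1, num=4
  b=4, n=1, num=5
  b=3, n=1, num=6
  b=2, n=1, num=7
  b=1, n=1, num=8

Final answer: 1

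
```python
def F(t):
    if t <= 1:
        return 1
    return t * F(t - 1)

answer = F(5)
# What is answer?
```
Call trace:
F(t=5)
  F(t=4)
    F(t=3)
      F(t=2)
        F(t=1)
        -> return 1
      -> return 2
    -> return 6
  -> return 24
-> return 120

Final answer: 120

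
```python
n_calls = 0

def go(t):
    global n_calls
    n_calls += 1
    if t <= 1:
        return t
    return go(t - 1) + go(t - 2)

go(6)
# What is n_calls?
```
Call trace (a repeated sub-call is expanded the first time; later identical calls just restate its return value):
go(t=6)
  go(t=5)
    go(t=4)
      go(t=3)
        go(t=2)
          go(t=1)
          -> return 1
          go(t=0)
          -> return 0
        -> return 1
        go(t=1)
        -> return 1
      -> return 2
      go(t=2) -> return 1  (same call as traced above)
    -> return 3
    go(t=3) -> return 2  (same call as traced above)
  -> return 5
  go(t=4) -> return 3  (same call as traced above)
-> return 8

n_calls is incremented once per call, so count the calls in each subtree. Let C(t) = number of calls made by go(t).
C(0) = C(1) = 1 (base case, no recursion); C(t) = 1 + C(t - 1) + C(t - 2) otherwise.
C(2) = 1 + C(1) + C(0) = 1 + 1 + 1 = 3
C(3) = 1 + C(2) + C(1) = 1 + 3 + 1 = 5
C(4) = 1 + C(3) + C(2) = 1 + 5 + 3 = 9
C(5) = 1 + C(4) + C(3) = 1 + 9 + 5 = 15
C(6) = 1 + C(5) + C(4) = 1 + 15 + 9 = 25
n_calls = C(6) = 25

Final answer: 25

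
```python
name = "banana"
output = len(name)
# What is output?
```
Trace:
  name='banana'
  name='banana', output=6

Final answer: 6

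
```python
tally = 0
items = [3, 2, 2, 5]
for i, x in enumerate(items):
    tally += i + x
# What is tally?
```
Trace:
  tally=0
  tally=3, i=0, x=3
  tally=6, i=1, x=2
  tally=10, i=2, x=2
  tally=18, i=3, x=5

Final answer: 18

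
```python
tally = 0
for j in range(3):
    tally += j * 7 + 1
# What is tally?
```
Trace:
  tally=0
  tally=1, j=0
  tally=9, j=1
  tally=24, j=2

Final answer: 24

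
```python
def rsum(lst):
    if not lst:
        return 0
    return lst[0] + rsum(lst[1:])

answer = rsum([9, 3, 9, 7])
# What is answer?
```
Call trace:
rsum(lst=[9, 3, 9, 7])
  rsum(lst=[3, 9, 7])
    rsum(lst=[9, 7])
      rsum(lst=[7])
        rsum(lst=[])
        -> return 0
      -> return 7
    -> return 16
  -> return 19
-> return 28

Final answer: 28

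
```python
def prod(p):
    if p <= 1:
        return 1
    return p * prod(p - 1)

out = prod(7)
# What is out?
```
Call trace:
prod(p=7)
  prod(p=6)
    prod(p=5)
      prod(p=4)
        prod(p=3)
          prod(p=2)
            prod(p=1)
            -> return 1
          -> return 2
        -> return 6
      -> return 24
    -> return 120
  -> return 720
-> return 5040

Final answer: 5040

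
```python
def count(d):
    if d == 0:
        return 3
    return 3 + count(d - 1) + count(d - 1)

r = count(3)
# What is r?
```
Call trace (a repeated sub-call is expanded the first time; later identical calls just restate its return value):
count(d=3)
  count(d=2)
    count(d=1)
      count(d=0)
      -> return 3
      count(d=0)
      -> return 3
    -> return 9
    count(d=1) -> return 9  (same call as traced above)
  -> return 21
  count(d=2) -> return 21  (same call as traced above)
-> return 45

Final answer: 45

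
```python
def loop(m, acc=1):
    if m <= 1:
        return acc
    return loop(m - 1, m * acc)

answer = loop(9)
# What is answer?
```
Call trace:
loop(m=9, acc=1)
  loop(m=8, acc=9)
    loop(m=7, acc=72)
      loop(m=6, acc=504)
        loop(m=5, acc=3024)
          loop(m=4, acc=15120)
            loop(m=3, acc=60480)
              loop(m=2, acc=181440)
                loop(m=1, acc=362880)
                -> return 362880
              -> return 362880
            -> return 362880
          -> return 362880
        -> return 362880
      -> return 362880
    -> return 362880
  -> return 362880
-> return 362880

Final answer: 362880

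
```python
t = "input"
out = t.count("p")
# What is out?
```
Trace:
  t='input'
  t='input', out=1

Final answer: 1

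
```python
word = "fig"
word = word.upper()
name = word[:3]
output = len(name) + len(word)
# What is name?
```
Trace:
  word='fig'
  word='FIG'
  word='FIG', name='FIG'
  word='FIG', name='FIG', output=6

Final answer: 'FIG'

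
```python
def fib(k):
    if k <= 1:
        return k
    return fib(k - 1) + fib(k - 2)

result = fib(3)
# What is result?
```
Call trace:
fib(k=3)
  fib(k=2)
    fib(k=1)
    -> return 1
    fib(k=0)
    -> return 0
  -> return 1
  fib(k=1)
  -> return 1
-> return 2

Final answer: 2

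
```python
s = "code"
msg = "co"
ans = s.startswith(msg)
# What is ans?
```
Trace:
  s='code'
  s='code', msg='co'
  s='code', msg='co', ans=True

Final answer: True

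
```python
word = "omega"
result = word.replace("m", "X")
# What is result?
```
Trace:
  word='omega'
  word='omega', result='oXega'

Final answer: 'oXega'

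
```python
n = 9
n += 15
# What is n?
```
Trace:
  n=9
  n=24

Final answer: 24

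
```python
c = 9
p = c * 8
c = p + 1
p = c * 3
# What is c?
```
Trace:
  c=9
  c=9, p=72
  c=73, p=72
  c=73, p=219

Final answer: 73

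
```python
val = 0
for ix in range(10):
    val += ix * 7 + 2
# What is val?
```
Trace:
  val=0
  val=2, ix=0
  val=11, ix=1
  val=27, ix=2
  val=50, ix=3
  val=80, ix=4
  val=117, ix=5
  val=161, ix=6
  val=212, ix=7
  val=270, ix=8
  val=335, ix=9

Final answer: 335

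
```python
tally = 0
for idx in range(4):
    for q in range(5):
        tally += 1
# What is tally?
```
Trace:
  tally=0
  tally=1, idx=0, q=0
  tally=2, idx=0, q=1
  tally=3, idx=0, q=2
  tally=4, idx=0, q=3
  tally=5, idx=0, q=4
  tally=6, idx=1, q=0
  tally=7, idx=1, q=1
  tally=8, idx=1, q=2
  tally=9, idx=1, q=3
  tally=10, idx=1, q=4
  tally=11, idx=2, q=0
  tally=12, idx=2, q=1
  tally=13, idx=2, q=2
  tally=14, idx=2, q=3
  tally=15, idx=2, q=4
  tally=16, idx=3, q=0
  tally=17, idx=3, q=1
  tally=18, idx=3, q=2
  tally=19, idx=3, q=3
  tally=20, idx=3, q=4

Final answer: 20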